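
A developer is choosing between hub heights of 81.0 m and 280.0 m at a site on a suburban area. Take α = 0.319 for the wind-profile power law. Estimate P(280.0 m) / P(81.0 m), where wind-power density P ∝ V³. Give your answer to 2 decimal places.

Speed ratio: V_B/V_A = (z_B/z_A)^α = (280.0/81.0)^0.319 = (3.4568)^0.319 = 1.48538
Power-density ratio: P_B/P_A = (V_B/V_A)³ = (1.48538)³ = 3.27725

3.28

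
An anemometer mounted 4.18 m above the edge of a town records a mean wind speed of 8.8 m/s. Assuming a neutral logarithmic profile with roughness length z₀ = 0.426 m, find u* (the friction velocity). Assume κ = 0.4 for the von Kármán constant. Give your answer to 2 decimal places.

Log law: V(z) = (u*/κ) · ln(z/z₀) ⇒ u* = κ · V / ln(z/z₀)
u* = 0.4 × 8.8 / ln(4.18/0.426) = 0.4 × 8.8 / 2.2836
   = 3.5200 / 2.2836 = 1.5414 m/s

u* ≈ 1.54 m/s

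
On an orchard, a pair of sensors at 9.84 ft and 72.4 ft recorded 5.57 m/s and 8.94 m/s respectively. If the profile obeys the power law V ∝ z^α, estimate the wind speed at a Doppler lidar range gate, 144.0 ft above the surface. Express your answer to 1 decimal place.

10.5 m/s

First find α: α = ln(V₂/V₁)/ln(z₂/z₁) = ln(8.94/5.57)/ln(72.4/9.84) = 0.47314/1.99575 = 0.2371
Extrapolate from 72.4 ft to 144.0 ft: V₃ = 8.94 × (144.0/72.4)^0.2371 = 8.94 × 1.1771 = 10.5229 m/s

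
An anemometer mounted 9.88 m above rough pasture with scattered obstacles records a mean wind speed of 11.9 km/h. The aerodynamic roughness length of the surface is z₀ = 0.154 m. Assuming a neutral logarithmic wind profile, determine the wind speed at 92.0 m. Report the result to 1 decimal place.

Log law: V(z) ∝ ln(z/z₀), so V₂/V₁ = ln(z₂/z₀) / ln(z₁/z₀).
ln(92.0/0.154) = 6.3926, ln(9.88/0.154) = 4.1613
V₂ = 11.9 × 6.3926/4.1613 = 11.9 × 1.5362 = 18.2807 km/h

18.3 km/h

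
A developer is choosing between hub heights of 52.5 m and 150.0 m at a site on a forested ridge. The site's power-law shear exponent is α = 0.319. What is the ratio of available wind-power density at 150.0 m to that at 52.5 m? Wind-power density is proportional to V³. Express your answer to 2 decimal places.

Speed ratio: V_B/V_A = (z_B/z_A)^α = (150.0/52.5)^0.319 = (2.8571)^0.319 = 1.39779
Power-density ratio: P_B/P_A = (V_B/V_A)³ = (1.39779)³ = 2.73103

2.73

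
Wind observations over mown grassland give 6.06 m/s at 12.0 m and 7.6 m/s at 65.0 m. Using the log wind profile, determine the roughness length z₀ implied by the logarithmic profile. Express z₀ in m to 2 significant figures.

z₀ ≈ 0.016 m

Log law: V(z) ∝ ln(z/z₀). With r = V₁/V₂ = 6.06/7.6 = 0.79737,
r · ln(z₂/z₀) = ln(z₁/z₀) ⇒ ln z₀ = (ln z₁ − r·ln z₂)/(1 − r)
ln z₀ = (2.48491 − 0.79737×4.17439) / 0.20263 = -4.1633
z₀ = exp(-4.1633) = 0.01556 m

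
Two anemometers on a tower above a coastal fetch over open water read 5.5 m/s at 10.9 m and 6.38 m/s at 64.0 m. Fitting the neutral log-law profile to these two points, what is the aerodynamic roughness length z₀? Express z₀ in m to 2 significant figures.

Log law: V(z) ∝ ln(z/z₀). With r = V₁/V₂ = 5.5/6.38 = 0.86207,
r · ln(z₂/z₀) = ln(z₁/z₀) ⇒ ln z₀ = (ln z₁ − r·ln z₂)/(1 − r)
ln z₀ = (2.38876 − 0.86207×4.15888) / 0.13793 = -8.6745
z₀ = exp(-8.6745) = 0.0001709 m

z₀ ≈ 0.00017 m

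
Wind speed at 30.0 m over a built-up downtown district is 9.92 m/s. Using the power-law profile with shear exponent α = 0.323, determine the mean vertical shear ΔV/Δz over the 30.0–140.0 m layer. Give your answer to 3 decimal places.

Power law: V₂ = V₁ · (z₂/z₁)^α = 9.92 × (4.6667)^0.323 = 16.3155 m/s
ΔV/Δz = (16.3155 − 9.92)/(140.0 − 30.0) = 6.3955/110.0000 = 0.05814 m/s/m

0.058 m/s/m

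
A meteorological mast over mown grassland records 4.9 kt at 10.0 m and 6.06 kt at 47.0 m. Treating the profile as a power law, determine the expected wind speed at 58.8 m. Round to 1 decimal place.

6.2 kt

First find α: α = ln(V₂/V₁)/ln(z₂/z₁) = ln(6.06/4.9)/ln(47.0/10.0) = 0.21247/1.54756 = 0.1373
Extrapolate from 47.0 m to 58.8 m: V₃ = 6.06 × (58.8/47.0)^0.1373 = 6.06 × 1.0312 = 6.2493 kt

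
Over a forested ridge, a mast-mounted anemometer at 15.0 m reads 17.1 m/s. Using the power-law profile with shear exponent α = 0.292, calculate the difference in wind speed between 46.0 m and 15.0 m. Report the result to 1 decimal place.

Power law: V₂ = V₁ · (z₂/z₁)^α = 17.1 × (3.0667)^0.292 = 23.7193 m/s
ΔV = 23.7193 − 17.1 = 6.6193 m/s

6.6 m/s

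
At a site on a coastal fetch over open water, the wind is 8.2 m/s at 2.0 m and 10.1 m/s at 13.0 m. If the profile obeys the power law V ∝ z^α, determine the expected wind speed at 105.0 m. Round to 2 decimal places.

12.74 m/s

First find α: α = ln(V₂/V₁)/ln(z₂/z₁) = ln(10.1/8.2)/ln(13.0/2.0) = 0.20840/1.87180 = 0.1113
Extrapolate from 13.0 m to 105.0 m: V₃ = 10.1 × (105.0/13.0)^0.1113 = 10.1 × 1.2619 = 12.7448 m/s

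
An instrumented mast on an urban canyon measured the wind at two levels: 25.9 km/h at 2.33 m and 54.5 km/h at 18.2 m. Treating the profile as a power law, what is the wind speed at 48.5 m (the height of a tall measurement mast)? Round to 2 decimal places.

First find α: α = ln(V₂/V₁)/ln(z₂/z₁) = ln(54.5/25.9)/ln(18.2/2.33) = 0.74396/2.05555 = 0.3619
Extrapolate from 18.2 m to 48.5 m: V₃ = 54.5 × (48.5/18.2)^0.3619 = 54.5 × 1.4258 = 77.7065 km/h

77.71 km/h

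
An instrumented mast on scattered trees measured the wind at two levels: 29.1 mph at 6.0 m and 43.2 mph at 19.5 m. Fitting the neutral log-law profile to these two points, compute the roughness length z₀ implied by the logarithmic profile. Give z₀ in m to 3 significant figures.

z₀ ≈ 0.527 m

Log law: V(z) ∝ ln(z/z₀). With r = V₁/V₂ = 29.1/43.2 = 0.67361,
r · ln(z₂/z₀) = ln(z₁/z₀) ⇒ ln z₀ = (ln z₁ − r·ln z₂)/(1 − r)
ln z₀ = (1.79176 − 0.67361×2.97041) / 0.32639 = -0.6408
z₀ = exp(-0.6408) = 0.5269 m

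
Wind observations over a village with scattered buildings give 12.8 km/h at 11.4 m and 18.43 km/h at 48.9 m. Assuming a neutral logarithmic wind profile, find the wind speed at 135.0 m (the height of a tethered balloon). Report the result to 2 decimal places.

22.36 km/h

Log law: V ∝ ln(z/z₀). From the pair, with r = V₁/V₂ = 0.69452,
ln z₀ = (ln z₁ − r·ln z₂)/(1 − r) = (2.4336 − 0.69452×3.8898)/0.30548 = -0.8770 → z₀ = 0.4160 m
V₃ = V₁ · ln(z₃/z₀)/ln(z₁/z₀) = 12.8 × 5.7823/3.3106 = 22.3562 km/h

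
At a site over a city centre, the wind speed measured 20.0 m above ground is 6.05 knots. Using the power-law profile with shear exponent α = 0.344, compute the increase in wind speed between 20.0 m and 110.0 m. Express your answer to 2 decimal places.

Power law: V₂ = V₁ · (z₂/z₁)^α = 6.05 × (5.5000)^0.344 = 10.8753 knots
ΔV = 10.8753 − 6.05 = 4.8253 knots

4.83 knots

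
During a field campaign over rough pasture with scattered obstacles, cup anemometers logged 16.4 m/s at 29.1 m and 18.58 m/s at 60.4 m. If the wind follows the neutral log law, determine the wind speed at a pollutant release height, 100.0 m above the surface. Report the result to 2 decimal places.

20.09 m/s

Log law: V ∝ ln(z/z₀). From the pair, with r = V₁/V₂ = 0.88267,
ln z₀ = (ln z₁ − r·ln z₂)/(1 − r) = (3.3707 − 0.88267×4.1010)/0.11733 = -2.1229 → z₀ = 0.1197 m
V₃ = V₁ · ln(z₃/z₀)/ln(z₁/z₀) = 16.4 × 6.7281/5.4936 = 20.0851 m/s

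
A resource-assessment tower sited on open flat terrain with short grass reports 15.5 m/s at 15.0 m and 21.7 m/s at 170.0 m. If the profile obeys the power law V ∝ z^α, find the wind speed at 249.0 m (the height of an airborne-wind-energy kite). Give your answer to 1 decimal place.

First find α: α = ln(V₂/V₁)/ln(z₂/z₁) = ln(21.7/15.5)/ln(170.0/15.0) = 0.33647/2.42775 = 0.1386
Extrapolate from 170.0 m to 249.0 m: V₃ = 21.7 × (249.0/170.0)^0.1386 = 21.7 × 1.0543 = 22.8787 m/s

22.9 m/s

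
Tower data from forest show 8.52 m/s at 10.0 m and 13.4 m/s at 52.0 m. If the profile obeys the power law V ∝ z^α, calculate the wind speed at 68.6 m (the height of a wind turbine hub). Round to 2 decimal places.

First find α: α = ln(V₂/V₁)/ln(z₂/z₁) = ln(13.4/8.52)/ln(52.0/10.0) = 0.45284/1.64866 = 0.2747
Extrapolate from 52.0 m to 68.6 m: V₃ = 13.4 × (68.6/52.0)^0.2747 = 13.4 × 1.0791 = 14.4595 m/s

14.46 m/s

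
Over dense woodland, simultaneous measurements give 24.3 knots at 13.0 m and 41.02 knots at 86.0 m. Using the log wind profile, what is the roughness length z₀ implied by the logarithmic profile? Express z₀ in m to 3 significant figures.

Log law: V(z) ∝ ln(z/z₀). With r = V₁/V₂ = 24.3/41.02 = 0.59239,
r · ln(z₂/z₀) = ln(z₁/z₀) ⇒ ln z₀ = (ln z₁ − r·ln z₂)/(1 − r)
ln z₀ = (2.56495 − 0.59239×4.45435) / 0.40761 = -0.1810
z₀ = exp(-0.1810) = 0.8344 m

z₀ ≈ 0.834 m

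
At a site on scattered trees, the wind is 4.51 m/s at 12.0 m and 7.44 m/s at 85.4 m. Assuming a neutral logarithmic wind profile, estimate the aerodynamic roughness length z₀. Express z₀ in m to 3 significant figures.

z₀ ≈ 0.585 m

Log law: V(z) ∝ ln(z/z₀). With r = V₁/V₂ = 4.51/7.44 = 0.60618,
r · ln(z₂/z₀) = ln(z₁/z₀) ⇒ ln z₀ = (ln z₁ − r·ln z₂)/(1 − r)
ln z₀ = (2.48491 − 0.60618×4.44735) / 0.39382 = -0.5358
z₀ = exp(-0.5358) = 0.5852 m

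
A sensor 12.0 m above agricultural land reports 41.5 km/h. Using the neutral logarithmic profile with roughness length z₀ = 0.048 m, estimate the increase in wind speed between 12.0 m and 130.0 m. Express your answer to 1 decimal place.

Log law: V₂ = V₁ · ln(z₂/z₀)/ln(z₁/z₀) = 41.5 × 7.9041/5.5215 = 59.4081 km/h
ΔV = 59.4081 − 41.5 = 17.9081 km/h

17.9 km/h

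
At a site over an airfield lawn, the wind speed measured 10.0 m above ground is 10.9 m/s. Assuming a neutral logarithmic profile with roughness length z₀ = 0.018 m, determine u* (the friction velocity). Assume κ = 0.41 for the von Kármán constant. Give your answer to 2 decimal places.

Log law: V(z) = (u*/κ) · ln(z/z₀) ⇒ u* = κ · V / ln(z/z₀)
u* = 0.41 × 10.9 / ln(10.0/0.018) = 0.41 × 10.9 / 6.3200
   = 4.4690 / 6.3200 = 0.7071 m/s

u* ≈ 0.71 m/s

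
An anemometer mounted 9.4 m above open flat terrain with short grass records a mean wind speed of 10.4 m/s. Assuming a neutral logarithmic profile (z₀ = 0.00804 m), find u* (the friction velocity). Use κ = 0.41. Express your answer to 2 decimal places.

u* ≈ 0.60 m/s

Log law: V(z) = (u*/κ) · ln(z/z₀) ⇒ u* = κ · V / ln(z/z₀)
u* = 0.41 × 10.4 / ln(9.4/0.00804) = 0.41 × 10.4 / 7.0640
   = 4.2640 / 7.0640 = 0.6036 m/s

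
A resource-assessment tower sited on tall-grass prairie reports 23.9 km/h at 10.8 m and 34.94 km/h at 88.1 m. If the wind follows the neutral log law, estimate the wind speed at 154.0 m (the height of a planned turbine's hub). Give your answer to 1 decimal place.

37.9 km/h

Log law: V ∝ ln(z/z₀). From the pair, with r = V₁/V₂ = 0.68403,
ln z₀ = (ln z₁ − r·ln z₂)/(1 − r) = (2.3795 − 0.68403×4.4785)/0.31597 = -2.1643 → z₀ = 0.1148 m
V₃ = V₁ · ln(z₃/z₀)/ln(z₁/z₀) = 23.9 × 7.2013/4.5439 = 37.8775 km/h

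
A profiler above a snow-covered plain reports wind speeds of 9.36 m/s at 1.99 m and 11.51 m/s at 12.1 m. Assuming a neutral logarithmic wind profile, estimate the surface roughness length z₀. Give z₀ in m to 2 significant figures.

z₀ ≈ 0.00077 m

Log law: V(z) ∝ ln(z/z₀). With r = V₁/V₂ = 9.36/11.51 = 0.81321,
r · ln(z₂/z₀) = ln(z₁/z₀) ⇒ ln z₀ = (ln z₁ − r·ln z₂)/(1 − r)
ln z₀ = (0.68813 − 0.81321×2.49321) / 0.18679 = -7.1702
z₀ = exp(-7.1702) = 0.0007692 m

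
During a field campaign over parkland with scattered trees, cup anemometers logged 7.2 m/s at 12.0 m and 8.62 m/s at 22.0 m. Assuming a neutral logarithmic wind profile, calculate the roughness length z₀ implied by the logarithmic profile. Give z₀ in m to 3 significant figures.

z₀ ≈ 0.555 m

Log law: V(z) ∝ ln(z/z₀). With r = V₁/V₂ = 7.2/8.62 = 0.83527,
r · ln(z₂/z₀) = ln(z₁/z₀) ⇒ ln z₀ = (ln z₁ − r·ln z₂)/(1 − r)
ln z₀ = (2.48491 − 0.83527×3.09104) / 0.16473 = -0.5885
z₀ = exp(-0.5885) = 0.5552 m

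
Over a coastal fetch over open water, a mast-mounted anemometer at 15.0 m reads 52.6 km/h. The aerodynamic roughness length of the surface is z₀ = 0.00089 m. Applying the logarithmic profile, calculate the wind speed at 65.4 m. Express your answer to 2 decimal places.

60.56 km/h

Log law: V(z) ∝ ln(z/z₀), so V₂/V₁ = ln(z₂/z₀) / ln(z₁/z₀).
ln(65.4/0.00089) = 11.2048, ln(15.0/0.00089) = 9.7323
V₂ = 52.6 × 11.2048/9.7323 = 52.6 × 1.1513 = 60.5582 km/h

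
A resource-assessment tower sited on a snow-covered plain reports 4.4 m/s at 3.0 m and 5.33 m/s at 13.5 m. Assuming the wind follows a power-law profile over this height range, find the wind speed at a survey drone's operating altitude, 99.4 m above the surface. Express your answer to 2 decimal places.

First find α: α = ln(V₂/V₁)/ln(z₂/z₁) = ln(5.33/4.4)/ln(13.5/3.0) = 0.19175/1.50408 = 0.1275
Extrapolate from 13.5 m to 99.4 m: V₃ = 5.33 × (99.4/13.5)^0.1275 = 5.33 × 1.2898 = 6.8748 m/s

6.87 m/s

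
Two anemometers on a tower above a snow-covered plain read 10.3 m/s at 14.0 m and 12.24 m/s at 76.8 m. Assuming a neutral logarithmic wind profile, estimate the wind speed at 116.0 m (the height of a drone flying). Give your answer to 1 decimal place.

12.7 m/s

Log law: V ∝ ln(z/z₀). From the pair, with r = V₁/V₂ = 0.84150,
ln z₀ = (ln z₁ − r·ln z₂)/(1 − r) = (2.6391 − 0.84150×4.3412)/0.15850 = -6.3981 → z₀ = 0.001665 m
V₃ = V₁ · ln(z₃/z₀)/ln(z₁/z₀) = 10.3 × 11.1517/9.0372 = 12.7100 m/s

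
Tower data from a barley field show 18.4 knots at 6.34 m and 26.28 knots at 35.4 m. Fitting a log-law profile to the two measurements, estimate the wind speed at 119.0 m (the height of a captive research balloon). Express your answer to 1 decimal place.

Log law: V ∝ ln(z/z₀). From the pair, with r = V₁/V₂ = 0.70015,
ln z₀ = (ln z₁ − r·ln z₂)/(1 − r) = (1.8469 − 0.70015×3.5667)/0.29985 = -2.1690 → z₀ = 0.1143 m
V₃ = V₁ · ln(z₃/z₀)/ln(z₁/z₀) = 18.4 × 6.9481/4.0159 = 31.8351 knots

31.8 knots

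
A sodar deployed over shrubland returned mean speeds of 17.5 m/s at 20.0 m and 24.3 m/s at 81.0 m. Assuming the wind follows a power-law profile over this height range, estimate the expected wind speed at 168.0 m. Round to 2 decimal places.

28.84 m/s

First find α: α = ln(V₂/V₁)/ln(z₂/z₁) = ln(24.3/17.5)/ln(81.0/20.0) = 0.32828/1.39872 = 0.2347
Extrapolate from 81.0 m to 168.0 m: V₃ = 24.3 × (168.0/81.0)^0.2347 = 24.3 × 1.1867 = 28.8379 m/s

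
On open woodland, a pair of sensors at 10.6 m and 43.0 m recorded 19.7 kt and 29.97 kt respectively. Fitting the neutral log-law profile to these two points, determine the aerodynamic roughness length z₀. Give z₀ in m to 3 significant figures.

Log law: V(z) ∝ ln(z/z₀). With r = V₁/V₂ = 19.7/29.97 = 0.65732,
r · ln(z₂/z₀) = ln(z₁/z₀) ⇒ ln z₀ = (ln z₁ − r·ln z₂)/(1 − r)
ln z₀ = (2.36085 − 0.65732×3.76120) / 0.34268 = -0.3253
z₀ = exp(-0.3253) = 0.7223 m

z₀ ≈ 0.722 m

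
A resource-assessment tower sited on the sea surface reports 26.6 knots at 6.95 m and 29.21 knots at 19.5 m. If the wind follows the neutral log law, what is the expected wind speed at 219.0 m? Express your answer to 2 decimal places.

Log law: V ∝ ln(z/z₀). From the pair, with r = V₁/V₂ = 0.91065,
ln z₀ = (ln z₁ − r·ln z₂)/(1 − r) = (1.9387 − 0.91065×2.9704)/0.08935 = -8.5756 → z₀ = 0.0001886 m
V₃ = V₁ · ln(z₃/z₀)/ln(z₁/z₀) = 26.6 × 13.9647/10.5144 = 35.3289 knots

35.33 knots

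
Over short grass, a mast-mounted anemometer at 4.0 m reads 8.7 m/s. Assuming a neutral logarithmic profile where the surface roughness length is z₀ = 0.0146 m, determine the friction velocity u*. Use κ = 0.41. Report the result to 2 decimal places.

u* ≈ 0.64 m/s

Log law: V(z) = (u*/κ) · ln(z/z₀) ⇒ u* = κ · V / ln(z/z₀)
u* = 0.41 × 8.7 / ln(4.0/0.0146) = 0.41 × 8.7 / 5.6130
   = 3.5670 / 5.6130 = 0.6355 m/s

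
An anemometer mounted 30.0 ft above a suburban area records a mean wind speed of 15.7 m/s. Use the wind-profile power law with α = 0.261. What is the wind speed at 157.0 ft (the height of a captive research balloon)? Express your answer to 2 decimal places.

Power-law profile: V₂ = V₁ · (z₂/z₁)^α
V₂ = 15.7 × (157.0/30.0)^0.261 = 15.7 × (5.2333)^0.261
    = 15.7 × 1.5403 = 24.1825 m/s

24.18 m/s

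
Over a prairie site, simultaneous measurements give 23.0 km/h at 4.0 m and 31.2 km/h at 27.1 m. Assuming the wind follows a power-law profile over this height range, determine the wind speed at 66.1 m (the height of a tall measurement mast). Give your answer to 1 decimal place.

First find α: α = ln(V₂/V₁)/ln(z₂/z₁) = ln(31.2/23.0)/ln(27.1/4.0) = 0.30492/1.91324 = 0.1594
Extrapolate from 27.1 m to 66.1 m: V₃ = 31.2 × (66.1/27.1)^0.1594 = 31.2 × 1.1527 = 35.9642 km/h

36.0 km/h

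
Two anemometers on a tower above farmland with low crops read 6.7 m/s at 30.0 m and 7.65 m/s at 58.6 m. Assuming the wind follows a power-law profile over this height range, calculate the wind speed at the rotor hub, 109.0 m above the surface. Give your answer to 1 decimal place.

First find α: α = ln(V₂/V₁)/ln(z₂/z₁) = ln(7.65/6.7)/ln(58.6/30.0) = 0.13260/0.66954 = 0.1980
Extrapolate from 58.6 m to 109.0 m: V₃ = 7.65 × (109.0/58.6)^0.1980 = 7.65 × 1.1308 = 8.6505 m/s

8.7 m/s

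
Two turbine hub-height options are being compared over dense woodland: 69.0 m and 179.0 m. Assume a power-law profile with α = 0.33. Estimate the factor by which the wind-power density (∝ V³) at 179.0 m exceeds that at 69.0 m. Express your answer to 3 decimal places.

Speed ratio: V_B/V_A = (z_B/z_A)^α = (179.0/69.0)^0.33 = (2.5942)^0.33 = 1.36969
Power-density ratio: P_B/P_A = (V_B/V_A)³ = (1.36969)³ = 2.56959

2.570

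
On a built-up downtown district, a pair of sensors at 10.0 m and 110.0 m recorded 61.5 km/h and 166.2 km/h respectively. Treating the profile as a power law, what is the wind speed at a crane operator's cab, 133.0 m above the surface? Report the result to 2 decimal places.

179.81 km/h

First find α: α = ln(V₂/V₁)/ln(z₂/z₁) = ln(166.2/61.5)/ln(110.0/10.0) = 0.99415/2.39790 = 0.4146
Extrapolate from 110.0 m to 133.0 m: V₃ = 166.2 × (133.0/110.0)^0.4146 = 166.2 × 1.0819 = 179.8117 km/h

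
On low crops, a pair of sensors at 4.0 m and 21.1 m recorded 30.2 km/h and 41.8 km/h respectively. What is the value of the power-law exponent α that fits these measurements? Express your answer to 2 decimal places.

α ≈ 0.20

Power law: V₂/V₁ = (z₂/z₁)^α ⇒ α = ln(V₂/V₁) / ln(z₂/z₁)
α = ln(41.8/30.2) / ln(21.1/4.0) = ln(1.3841) / ln(5.2750)
  = 0.32505 / 1.66298 = 0.19547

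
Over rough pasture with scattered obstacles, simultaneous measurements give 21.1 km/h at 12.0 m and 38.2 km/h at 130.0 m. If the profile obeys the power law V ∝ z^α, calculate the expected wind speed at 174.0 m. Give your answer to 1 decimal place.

First find α: α = ln(V₂/V₁)/ln(z₂/z₁) = ln(38.2/21.1)/ln(130.0/12.0) = 0.59356/2.38263 = 0.2491
Extrapolate from 130.0 m to 174.0 m: V₃ = 38.2 × (174.0/130.0)^0.2491 = 38.2 × 1.0753 = 41.0775 km/h

41.1 km/h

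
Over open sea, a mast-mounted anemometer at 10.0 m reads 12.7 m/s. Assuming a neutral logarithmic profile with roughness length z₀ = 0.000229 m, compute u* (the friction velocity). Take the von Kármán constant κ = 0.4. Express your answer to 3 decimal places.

u* ≈ 0.475 m/s

Log law: V(z) = (u*/κ) · ln(z/z₀) ⇒ u* = κ · V / ln(z/z₀)
u* = 0.4 × 12.7 / ln(10.0/0.000229) = 0.4 × 12.7 / 10.6844
   = 5.0800 / 10.6844 = 0.4755 m/s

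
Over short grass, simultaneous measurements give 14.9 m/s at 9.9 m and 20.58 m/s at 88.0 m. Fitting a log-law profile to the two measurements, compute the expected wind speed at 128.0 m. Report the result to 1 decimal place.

Log law: V ∝ ln(z/z₀). From the pair, with r = V₁/V₂ = 0.72400,
ln z₀ = (ln z₁ − r·ln z₂)/(1 − r) = (2.2925 − 0.72400×4.4773)/0.27600 = -3.4387 → z₀ = 0.03211 m
V₃ = V₁ · ln(z₃/z₀)/ln(z₁/z₀) = 14.9 × 8.2908/5.7313 = 21.5541 m/s

21.6 m/s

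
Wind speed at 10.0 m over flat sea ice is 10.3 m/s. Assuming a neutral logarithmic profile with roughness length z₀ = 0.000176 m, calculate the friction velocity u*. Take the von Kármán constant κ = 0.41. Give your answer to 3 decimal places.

Log law: V(z) = (u*/κ) · ln(z/z₀) ⇒ u* = κ · V / ln(z/z₀)
u* = 0.41 × 10.3 / ln(10.0/0.000176) = 0.41 × 10.3 / 10.9476
   = 4.2230 / 10.9476 = 0.3857 m/s

u* ≈ 0.386 m/s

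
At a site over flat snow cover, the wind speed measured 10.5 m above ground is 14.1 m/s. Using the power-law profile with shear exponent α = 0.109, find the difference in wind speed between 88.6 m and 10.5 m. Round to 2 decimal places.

Power law: V₂ = V₁ · (z₂/z₁)^α = 14.1 × (8.4381)^0.109 = 17.7902 m/s
ΔV = 17.7902 − 14.1 = 3.6902 m/s

3.69 m/s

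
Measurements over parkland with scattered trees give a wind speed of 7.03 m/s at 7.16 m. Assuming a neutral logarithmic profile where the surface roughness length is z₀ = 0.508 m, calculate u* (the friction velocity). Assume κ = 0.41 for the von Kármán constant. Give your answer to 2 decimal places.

u* ≈ 1.09 m/s

Log law: V(z) = (u*/κ) · ln(z/z₀) ⇒ u* = κ · V / ln(z/z₀)
u* = 0.41 × 7.03 / ln(7.16/0.508) = 0.41 × 7.03 / 2.6458
   = 2.8823 / 2.6458 = 1.0894 m/s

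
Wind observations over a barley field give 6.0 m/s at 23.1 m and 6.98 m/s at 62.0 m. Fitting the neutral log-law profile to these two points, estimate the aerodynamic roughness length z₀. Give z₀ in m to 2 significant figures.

z₀ ≈ 0.055 m

Log law: V(z) ∝ ln(z/z₀). With r = V₁/V₂ = 6.0/6.98 = 0.85960,
r · ln(z₂/z₀) = ln(z₁/z₀) ⇒ ln z₀ = (ln z₁ − r·ln z₂)/(1 − r)
ln z₀ = (3.13983 − 0.85960×4.12713) / 0.14040 = -2.9049
z₀ = exp(-2.9049) = 0.05476 m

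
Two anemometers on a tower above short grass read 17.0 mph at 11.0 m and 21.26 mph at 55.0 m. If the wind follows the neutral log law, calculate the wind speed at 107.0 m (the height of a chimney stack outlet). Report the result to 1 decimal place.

23.0 mph

Log law: V ∝ ln(z/z₀). From the pair, with r = V₁/V₂ = 0.79962,
ln z₀ = (ln z₁ − r·ln z₂)/(1 − r) = (2.3979 − 0.79962×4.0073)/0.20038 = -4.0247 → z₀ = 0.01787 m
V₃ = V₁ · ln(z₃/z₀)/ln(z₁/z₀) = 17.0 × 8.6976/6.4226 = 23.0215 mph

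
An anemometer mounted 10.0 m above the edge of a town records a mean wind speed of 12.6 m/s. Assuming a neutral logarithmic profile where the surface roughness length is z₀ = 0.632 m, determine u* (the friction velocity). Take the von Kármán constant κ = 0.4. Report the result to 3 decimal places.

Log law: V(z) = (u*/κ) · ln(z/z₀) ⇒ u* = κ · V / ln(z/z₀)
u* = 0.4 × 12.6 / ln(10.0/0.632) = 0.4 × 12.6 / 2.7615
   = 5.0400 / 2.7615 = 1.8251 m/s

u* ≈ 1.825 m/s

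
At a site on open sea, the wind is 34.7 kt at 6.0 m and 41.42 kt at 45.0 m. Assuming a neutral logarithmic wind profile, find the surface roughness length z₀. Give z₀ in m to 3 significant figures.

z₀ ≈ 0.000182 m

Log law: V(z) ∝ ln(z/z₀). With r = V₁/V₂ = 34.7/41.42 = 0.83776,
r · ln(z₂/z₀) = ln(z₁/z₀) ⇒ ln z₀ = (ln z₁ − r·ln z₂)/(1 − r)
ln z₀ = (1.79176 − 0.83776×3.80666) / 0.16224 = -8.6126
z₀ = exp(-8.6126) = 0.0001818 m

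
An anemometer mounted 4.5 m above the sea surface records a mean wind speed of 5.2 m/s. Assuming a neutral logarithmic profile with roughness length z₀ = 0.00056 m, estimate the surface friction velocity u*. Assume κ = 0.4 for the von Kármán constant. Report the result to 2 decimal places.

u* ≈ 0.23 m/s

Log law: V(z) = (u*/κ) · ln(z/z₀) ⇒ u* = κ · V / ln(z/z₀)
u* = 0.4 × 5.2 / ln(4.5/0.00056) = 0.4 × 5.2 / 8.9917
   = 2.0800 / 8.9917 = 0.2313 m/s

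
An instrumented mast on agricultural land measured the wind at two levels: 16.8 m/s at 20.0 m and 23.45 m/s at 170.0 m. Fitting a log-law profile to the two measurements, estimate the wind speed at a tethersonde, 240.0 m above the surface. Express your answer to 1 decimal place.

24.5 m/s

Log law: V ∝ ln(z/z₀). From the pair, with r = V₁/V₂ = 0.71642,
ln z₀ = (ln z₁ − r·ln z₂)/(1 − r) = (2.9957 − 0.71642×5.1358)/0.28358 = -2.4108 → z₀ = 0.08975 m
V₃ = V₁ · ln(z₃/z₀)/ln(z₁/z₀) = 16.8 × 7.8914/5.4065 = 24.5216 m/s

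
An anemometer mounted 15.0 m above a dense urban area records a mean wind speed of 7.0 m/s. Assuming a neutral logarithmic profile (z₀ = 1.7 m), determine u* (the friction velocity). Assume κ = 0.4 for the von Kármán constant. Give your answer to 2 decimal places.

Log law: V(z) = (u*/κ) · ln(z/z₀) ⇒ u* = κ · V / ln(z/z₀)
u* = 0.4 × 7.0 / ln(15.0/1.7) = 0.4 × 7.0 / 2.1774
   = 2.8000 / 2.1774 = 1.2859 m/s

u* ≈ 1.29 m/s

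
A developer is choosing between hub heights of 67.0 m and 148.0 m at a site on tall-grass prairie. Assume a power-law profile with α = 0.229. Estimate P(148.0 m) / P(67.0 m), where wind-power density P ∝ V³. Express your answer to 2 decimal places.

Speed ratio: V_B/V_A = (z_B/z_A)^α = (148.0/67.0)^0.229 = (2.2090)^0.229 = 1.19900
Power-density ratio: P_B/P_A = (V_B/V_A)³ = (1.19900)³ = 1.72368

1.72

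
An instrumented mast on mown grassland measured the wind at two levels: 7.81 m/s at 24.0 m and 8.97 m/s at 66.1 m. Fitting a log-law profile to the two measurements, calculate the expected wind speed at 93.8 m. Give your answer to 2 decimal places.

9.37 m/s

Log law: V ∝ ln(z/z₀). From the pair, with r = V₁/V₂ = 0.87068,
ln z₀ = (ln z₁ − r·ln z₂)/(1 − r) = (3.1781 − 0.87068×4.1912)/0.12932 = -3.6430 → z₀ = 0.02617 m
V₃ = V₁ · ln(z₃/z₀)/ln(z₁/z₀) = 7.81 × 8.1842/6.8211 = 9.3707 m/s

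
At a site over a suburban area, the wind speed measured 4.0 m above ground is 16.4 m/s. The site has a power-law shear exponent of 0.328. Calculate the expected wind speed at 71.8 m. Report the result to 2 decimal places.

42.28 m/s

Power-law profile: V₂ = V₁ · (z₂/z₁)^α
V₂ = 16.4 × (71.8/4.0)^0.328 = 16.4 × (17.9500)^0.328
    = 16.4 × 2.5783 = 42.2841 m/s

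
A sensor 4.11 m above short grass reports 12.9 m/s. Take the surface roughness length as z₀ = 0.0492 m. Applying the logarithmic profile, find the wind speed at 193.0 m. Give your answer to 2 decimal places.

24.12 m/s

Log law: V(z) ∝ ln(z/z₀), so V₂/V₁ = ln(z₂/z₀) / ln(z₁/z₀).
ln(193.0/0.0492) = 8.2746, ln(4.11/0.0492) = 4.4253
V₂ = 12.9 × 8.2746/4.4253 = 12.9 × 1.8698 = 24.1209 m/s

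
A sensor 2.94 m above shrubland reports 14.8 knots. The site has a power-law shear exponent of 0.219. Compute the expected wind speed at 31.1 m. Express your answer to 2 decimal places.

Power-law profile: V₂ = V₁ · (z₂/z₁)^α
V₂ = 14.8 × (31.1/2.94)^0.219 = 14.8 × (10.5782)^0.219
    = 14.8 × 1.6763 = 24.8089 knots

24.81 knots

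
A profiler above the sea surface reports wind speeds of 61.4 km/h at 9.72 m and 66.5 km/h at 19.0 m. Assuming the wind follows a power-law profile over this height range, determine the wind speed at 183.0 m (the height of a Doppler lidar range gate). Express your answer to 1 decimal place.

87.1 km/h

First find α: α = ln(V₂/V₁)/ln(z₂/z₁) = ln(66.5/61.4)/ln(19.0/9.72) = 0.07979/0.67025 = 0.1190
Extrapolate from 19.0 m to 183.0 m: V₃ = 66.5 × (183.0/19.0)^0.1190 = 66.5 × 1.3095 = 87.0820 km/h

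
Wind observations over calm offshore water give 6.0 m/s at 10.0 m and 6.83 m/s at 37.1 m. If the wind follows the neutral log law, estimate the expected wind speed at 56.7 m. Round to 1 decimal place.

7.1 m/s

Log law: V ∝ ln(z/z₀). From the pair, with r = V₁/V₂ = 0.87848,
ln z₀ = (ln z₁ − r·ln z₂)/(1 − r) = (2.3026 − 0.87848×3.6136)/0.12152 = -7.1748 → z₀ = 0.0007657 m
V₃ = V₁ · ln(z₃/z₀)/ln(z₁/z₀) = 6.0 × 11.2125/9.4773 = 7.0985 m/s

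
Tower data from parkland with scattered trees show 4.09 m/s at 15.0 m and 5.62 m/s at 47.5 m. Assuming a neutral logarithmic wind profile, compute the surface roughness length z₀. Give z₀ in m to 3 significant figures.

Log law: V(z) ∝ ln(z/z₀). With r = V₁/V₂ = 4.09/5.62 = 0.72776,
r · ln(z₂/z₀) = ln(z₁/z₀) ⇒ ln z₀ = (ln z₁ − r·ln z₂)/(1 − r)
ln z₀ = (2.70805 − 0.72776×3.86073) / 0.27224 = -0.3733
z₀ = exp(-0.3733) = 0.6885 m

z₀ ≈ 0.688 m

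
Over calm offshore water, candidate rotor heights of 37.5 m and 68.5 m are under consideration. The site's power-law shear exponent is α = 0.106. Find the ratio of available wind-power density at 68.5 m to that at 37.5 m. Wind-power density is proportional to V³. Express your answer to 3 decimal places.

Speed ratio: V_B/V_A = (z_B/z_A)^α = (68.5/37.5)^0.106 = (1.8267)^0.106 = 1.06595
Power-density ratio: P_B/P_A = (V_B/V_A)³ = (1.06595)³ = 1.21118

1.211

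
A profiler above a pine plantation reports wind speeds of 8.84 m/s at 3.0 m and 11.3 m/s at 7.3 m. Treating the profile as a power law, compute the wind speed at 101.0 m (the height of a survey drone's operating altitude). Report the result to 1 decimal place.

23.3 m/s

First find α: α = ln(V₂/V₁)/ln(z₂/z₁) = ln(11.3/8.84)/ln(7.3/3.0) = 0.24552/0.88926 = 0.2761
Extrapolate from 7.3 m to 101.0 m: V₃ = 11.3 × (101.0/7.3)^0.2761 = 11.3 × 2.0655 = 23.3397 m/s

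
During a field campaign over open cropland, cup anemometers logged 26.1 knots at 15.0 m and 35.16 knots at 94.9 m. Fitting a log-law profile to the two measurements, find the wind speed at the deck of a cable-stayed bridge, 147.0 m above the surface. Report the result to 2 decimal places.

37.31 knots

Log law: V ∝ ln(z/z₀). From the pair, with r = V₁/V₂ = 0.74232,
ln z₀ = (ln z₁ − r·ln z₂)/(1 − r) = (2.7081 − 0.74232×4.5528)/0.25768 = -2.6064 → z₀ = 0.07380 m
V₃ = V₁ · ln(z₃/z₀)/ln(z₁/z₀) = 26.1 × 7.5968/5.3144 = 37.3092 knots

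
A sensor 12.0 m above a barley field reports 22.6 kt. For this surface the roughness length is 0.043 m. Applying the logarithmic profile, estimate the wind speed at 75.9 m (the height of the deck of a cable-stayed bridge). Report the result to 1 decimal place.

Log law: V(z) ∝ ln(z/z₀), so V₂/V₁ = ln(z₂/z₀) / ln(z₁/z₀).
ln(75.9/0.043) = 7.4760, ln(12.0/0.043) = 5.6315
V₂ = 22.6 × 7.4760/5.6315 = 22.6 × 1.3275 = 30.0023 kt

30.0 kt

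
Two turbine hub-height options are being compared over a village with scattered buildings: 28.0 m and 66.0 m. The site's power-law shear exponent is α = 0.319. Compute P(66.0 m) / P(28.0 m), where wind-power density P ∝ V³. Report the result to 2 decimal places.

Speed ratio: V_B/V_A = (z_B/z_A)^α = (66.0/28.0)^0.319 = (2.3571)^0.319 = 1.31459
Power-density ratio: P_B/P_A = (V_B/V_A)³ = (1.31459)³ = 2.27182

2.27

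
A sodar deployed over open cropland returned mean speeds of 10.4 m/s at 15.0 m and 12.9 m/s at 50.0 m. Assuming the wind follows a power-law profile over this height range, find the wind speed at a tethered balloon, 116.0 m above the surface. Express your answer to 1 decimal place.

First find α: α = ln(V₂/V₁)/ln(z₂/z₁) = ln(12.9/10.4)/ln(50.0/15.0) = 0.21542/1.20397 = 0.1789
Extrapolate from 50.0 m to 116.0 m: V₃ = 12.9 × (116.0/50.0)^0.1789 = 12.9 × 1.1625 = 14.9963 m/s

15.0 m/s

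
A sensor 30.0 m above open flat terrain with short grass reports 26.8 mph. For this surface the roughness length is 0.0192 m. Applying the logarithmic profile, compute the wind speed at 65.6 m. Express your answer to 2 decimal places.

Log law: V(z) ∝ ln(z/z₀), so V₂/V₁ = ln(z₂/z₀) / ln(z₁/z₀).
ln(65.6/0.0192) = 8.1364, ln(30.0/0.0192) = 7.3540
V₂ = 26.8 × 8.1364/7.3540 = 26.8 × 1.1064 = 29.6512 mph

29.65 mph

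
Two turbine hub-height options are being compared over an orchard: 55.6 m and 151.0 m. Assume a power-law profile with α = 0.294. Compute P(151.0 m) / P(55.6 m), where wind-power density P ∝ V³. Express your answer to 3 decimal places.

Speed ratio: V_B/V_A = (z_B/z_A)^α = (151.0/55.6)^0.294 = (2.7158)^0.294 = 1.34143
Power-density ratio: P_B/P_A = (V_B/V_A)³ = (1.34143)³ = 2.41380

2.414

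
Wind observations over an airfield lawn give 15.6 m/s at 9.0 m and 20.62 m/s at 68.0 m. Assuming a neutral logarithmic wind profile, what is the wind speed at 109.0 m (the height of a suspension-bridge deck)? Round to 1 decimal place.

21.8 m/s

Log law: V ∝ ln(z/z₀). From the pair, with r = V₁/V₂ = 0.75655,
ln z₀ = (ln z₁ − r·ln z₂)/(1 − r) = (2.1972 − 0.75655×4.2195)/0.24345 = -4.0872 → z₀ = 0.01679 m
V₃ = V₁ · ln(z₃/z₀)/ln(z₁/z₀) = 15.6 × 8.7785/6.2844 = 21.7913 m/s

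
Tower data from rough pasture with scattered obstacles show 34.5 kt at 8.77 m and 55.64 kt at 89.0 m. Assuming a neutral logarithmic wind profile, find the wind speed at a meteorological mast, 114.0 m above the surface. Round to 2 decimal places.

57.90 kt

Log law: V ∝ ln(z/z₀). From the pair, with r = V₁/V₂ = 0.62006,
ln z₀ = (ln z₁ − r·ln z₂)/(1 − r) = (2.1713 − 0.62006×4.4886)/0.37994 = -1.6104 → z₀ = 0.1998 m
V₃ = V₁ · ln(z₃/z₀)/ln(z₁/z₀) = 34.5 × 6.3466/3.7818 = 57.8984 kt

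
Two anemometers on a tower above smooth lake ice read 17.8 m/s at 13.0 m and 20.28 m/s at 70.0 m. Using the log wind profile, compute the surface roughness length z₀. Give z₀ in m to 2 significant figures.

Log law: V(z) ∝ ln(z/z₀). With r = V₁/V₂ = 17.8/20.28 = 0.87771,
r · ln(z₂/z₀) = ln(z₁/z₀) ⇒ ln z₀ = (ln z₁ − r·ln z₂)/(1 − r)
ln z₀ = (2.56495 − 0.87771×4.24850) / 0.12229 = -9.5186
z₀ = exp(-9.5186) = 0.00007347 m

z₀ ≈ 0.000073 m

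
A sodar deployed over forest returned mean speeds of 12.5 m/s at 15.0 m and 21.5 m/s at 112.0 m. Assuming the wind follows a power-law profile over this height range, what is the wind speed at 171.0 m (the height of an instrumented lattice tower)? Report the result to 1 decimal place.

24.1 m/s

First find α: α = ln(V₂/V₁)/ln(z₂/z₁) = ln(21.5/12.5)/ln(112.0/15.0) = 0.54232/2.01045 = 0.2698
Extrapolate from 112.0 m to 171.0 m: V₃ = 21.5 × (171.0/112.0)^0.2698 = 21.5 × 1.1209 = 24.0998 m/s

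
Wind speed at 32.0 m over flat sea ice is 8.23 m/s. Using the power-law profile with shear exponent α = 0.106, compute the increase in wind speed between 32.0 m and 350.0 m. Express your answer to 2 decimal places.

Power law: V₂ = V₁ · (z₂/z₁)^α = 8.23 × (10.9375)^0.106 = 10.6054 m/s
ΔV = 10.6054 − 8.23 = 2.3754 m/s

2.38 m/s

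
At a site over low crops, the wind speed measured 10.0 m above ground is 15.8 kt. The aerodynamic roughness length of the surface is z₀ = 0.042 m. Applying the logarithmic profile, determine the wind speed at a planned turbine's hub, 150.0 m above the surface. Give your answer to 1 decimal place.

Log law: V(z) ∝ ln(z/z₀), so V₂/V₁ = ln(z₂/z₀) / ln(z₁/z₀).
ln(150.0/0.042) = 8.1807, ln(10.0/0.042) = 5.4727
V₂ = 15.8 × 8.1807/5.4727 = 15.8 × 1.4948 = 23.6183 kt

23.6 kt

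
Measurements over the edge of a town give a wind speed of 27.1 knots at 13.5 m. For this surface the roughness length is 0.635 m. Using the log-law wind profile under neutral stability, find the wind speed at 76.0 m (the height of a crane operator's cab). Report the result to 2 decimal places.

Log law: V(z) ∝ ln(z/z₀), so V₂/V₁ = ln(z₂/z₀) / ln(z₁/z₀).
ln(76.0/0.635) = 4.7849, ln(13.5/0.635) = 3.0568
V₂ = 27.1 × 4.7849/3.0568 = 27.1 × 1.5653 = 42.4198 knots

42.42 knots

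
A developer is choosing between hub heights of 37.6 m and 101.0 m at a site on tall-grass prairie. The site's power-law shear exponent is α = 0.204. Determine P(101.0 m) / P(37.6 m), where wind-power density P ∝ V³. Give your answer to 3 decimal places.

Speed ratio: V_B/V_A = (z_B/z_A)^α = (101.0/37.6)^0.204 = (2.6862)^0.204 = 1.22333
Power-density ratio: P_B/P_A = (V_B/V_A)³ = (1.22333)³ = 1.83075

1.831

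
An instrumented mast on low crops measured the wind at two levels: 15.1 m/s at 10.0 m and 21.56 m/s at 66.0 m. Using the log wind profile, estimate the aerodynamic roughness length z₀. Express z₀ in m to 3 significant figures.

Log law: V(z) ∝ ln(z/z₀). With r = V₁/V₂ = 15.1/21.56 = 0.70037,
r · ln(z₂/z₀) = ln(z₁/z₀) ⇒ ln z₀ = (ln z₁ − r·ln z₂)/(1 − r)
ln z₀ = (2.30259 − 0.70037×4.18965) / 0.29963 = -2.1084
z₀ = exp(-2.1084) = 0.1214 m

z₀ ≈ 0.121 m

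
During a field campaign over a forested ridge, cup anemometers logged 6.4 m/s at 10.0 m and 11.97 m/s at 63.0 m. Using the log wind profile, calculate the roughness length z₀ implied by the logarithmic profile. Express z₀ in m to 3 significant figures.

z₀ ≈ 1.21 m

Log law: V(z) ∝ ln(z/z₀). With r = V₁/V₂ = 6.4/11.97 = 0.53467,
r · ln(z₂/z₀) = ln(z₁/z₀) ⇒ ln z₀ = (ln z₁ − r·ln z₂)/(1 − r)
ln z₀ = (2.30259 − 0.53467×4.14313) / 0.46533 = 0.1878
z₀ = exp(0.1878) = 1.207 m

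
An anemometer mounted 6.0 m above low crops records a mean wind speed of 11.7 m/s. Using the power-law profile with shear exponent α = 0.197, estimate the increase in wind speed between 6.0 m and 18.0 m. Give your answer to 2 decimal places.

Power law: V₂ = V₁ · (z₂/z₁)^α = 11.7 × (3.0000)^0.197 = 14.5271 m/s
ΔV = 14.5271 − 11.7 = 2.8271 m/s

2.83 m/s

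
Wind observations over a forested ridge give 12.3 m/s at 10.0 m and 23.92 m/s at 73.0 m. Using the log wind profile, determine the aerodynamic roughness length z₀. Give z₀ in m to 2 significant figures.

z₀ ≈ 1.2 m

Log law: V(z) ∝ ln(z/z₀). With r = V₁/V₂ = 12.3/23.92 = 0.51421,
r · ln(z₂/z₀) = ln(z₁/z₀) ⇒ ln z₀ = (ln z₁ − r·ln z₂)/(1 − r)
ln z₀ = (2.30259 − 0.51421×4.29046) / 0.48579 = 0.1984
z₀ = exp(0.1984) = 1.219 m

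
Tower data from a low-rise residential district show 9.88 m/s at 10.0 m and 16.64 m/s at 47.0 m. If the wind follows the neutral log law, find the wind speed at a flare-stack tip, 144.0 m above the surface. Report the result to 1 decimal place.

Log law: V ∝ ln(z/z₀). From the pair, with r = V₁/V₂ = 0.59375,
ln z₀ = (ln z₁ − r·ln z₂)/(1 − r) = (2.3026 − 0.59375×3.8501)/0.40625 = 0.0408 → z₀ = 1.042 m
V₃ = V₁ · ln(z₃/z₀)/ln(z₁/z₀) = 9.88 × 4.9291/2.2618 = 21.5309 m/s

21.5 m/s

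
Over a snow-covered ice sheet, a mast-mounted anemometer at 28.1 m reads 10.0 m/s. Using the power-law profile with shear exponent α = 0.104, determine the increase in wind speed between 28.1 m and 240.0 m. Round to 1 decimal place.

2.5 m/s

Power law: V₂ = V₁ · (z₂/z₁)^α = 10.0 × (8.5409)^0.104 = 12.4990 m/s
ΔV = 12.4990 − 10.0 = 2.4990 m/s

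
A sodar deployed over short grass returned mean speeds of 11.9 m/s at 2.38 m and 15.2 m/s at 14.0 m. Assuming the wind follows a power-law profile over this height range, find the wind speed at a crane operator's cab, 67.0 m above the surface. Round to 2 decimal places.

18.87 m/s

First find α: α = ln(V₂/V₁)/ln(z₂/z₁) = ln(15.2/11.9)/ln(14.0/2.38) = 0.24476/1.77196 = 0.1381
Extrapolate from 14.0 m to 67.0 m: V₃ = 15.2 × (67.0/14.0)^0.1381 = 15.2 × 1.2414 = 18.8696 m/s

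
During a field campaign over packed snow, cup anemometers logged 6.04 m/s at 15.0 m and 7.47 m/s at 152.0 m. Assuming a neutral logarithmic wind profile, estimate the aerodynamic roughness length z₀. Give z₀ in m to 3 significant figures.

z₀ ≈ 0.000847 m

Log law: V(z) ∝ ln(z/z₀). With r = V₁/V₂ = 6.04/7.47 = 0.80857,
r · ln(z₂/z₀) = ln(z₁/z₀) ⇒ ln z₀ = (ln z₁ − r·ln z₂)/(1 − r)
ln z₀ = (2.70805 − 0.80857×5.02388) / 0.19143 = -7.0735
z₀ = exp(-7.0735) = 0.0008473 m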